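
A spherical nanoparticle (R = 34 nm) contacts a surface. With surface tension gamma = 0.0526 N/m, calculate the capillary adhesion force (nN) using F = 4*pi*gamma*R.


Convert radius: R = 34 nm = 3.4e-08 m
F = 4 * pi * gamma * R
F = 4 * pi * 0.0526 * 3.4e-08
F = 2.24737e-08 N = 22.4737 nN

22.4737


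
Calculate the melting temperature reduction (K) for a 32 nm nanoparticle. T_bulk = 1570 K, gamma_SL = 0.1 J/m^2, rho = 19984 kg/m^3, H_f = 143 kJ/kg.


Radius R = 32/2 = 16 nm = 1.6e-08 m
Convert H_f = 143 kJ/kg = 143000 J/kg
dT = 2 * gamma_SL * T_bulk / (rho * H_f * R)
dT = 2 * 0.1 * 1570 / (19984 * 143000 * 1.6e-08)
dT = 6.9 K

6.9


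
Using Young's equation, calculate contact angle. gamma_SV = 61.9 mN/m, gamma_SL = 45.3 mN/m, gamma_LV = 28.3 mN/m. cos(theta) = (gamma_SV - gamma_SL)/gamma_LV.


cos(theta) = (gamma_SV - gamma_SL) / gamma_LV
cos(theta) = (61.9 - 45.3) / 28.3
cos(theta) = 0.586572
theta = arccos(0.586572) = 54.09 degrees

54.09


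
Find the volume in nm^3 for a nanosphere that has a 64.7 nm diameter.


Radius r = 64.7/2 = 32.35 nm
Volume V = (4/3) * pi * r^3
V = (4/3) * pi * (32.35)^3
V = 141811.5 nm^3

141811.5


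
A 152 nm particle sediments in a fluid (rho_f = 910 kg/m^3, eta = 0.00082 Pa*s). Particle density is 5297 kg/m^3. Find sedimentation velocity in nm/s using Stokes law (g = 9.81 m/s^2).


Radius R = 152/2 nm = 7.6e-08 m
Density difference = 5297 - 910 = 4387 kg/m^3
v = 2 * R^2 * (rho_p - rho_f) * g / (9 * eta)
v = 2 * (7.6e-08)^2 * 4387 * 9.81 / (9 * 0.00082)
v = 6.73655e-08 m/s = 67.3655 nm/s

67.3655


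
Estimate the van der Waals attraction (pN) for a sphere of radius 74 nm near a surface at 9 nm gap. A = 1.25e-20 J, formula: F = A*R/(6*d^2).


Convert to SI: R = 74 nm = 7.4e-08 m, d = 9 nm = 9e-09 m
F = A * R / (6 * d^2)
F = 1.25e-20 * 7.4e-08 / (6 * (9e-09)^2)
F = 1.90329e-12 N = 1.903 pN

1.903


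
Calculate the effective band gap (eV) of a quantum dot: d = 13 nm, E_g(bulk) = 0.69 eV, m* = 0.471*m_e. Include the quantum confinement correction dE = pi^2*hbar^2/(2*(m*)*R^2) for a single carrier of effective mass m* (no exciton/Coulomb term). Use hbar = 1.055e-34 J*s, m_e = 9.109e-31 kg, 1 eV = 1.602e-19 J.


Radius R = 13/2 nm = 6.5e-09 m
Confinement energy dE = pi^2 * hbar^2 / (2 * m_eff * m_e * R^2)
dE = pi^2 * (1.055e-34)^2 / (2 * 0.471 * 9.109e-31 * (6.5e-09)^2) J, divided by 1.602e-19 J/eV
dE = 0.0189 eV
Total band gap = E_g(bulk) + dE = 0.69 + 0.0189 = 0.7089 eV

0.7089


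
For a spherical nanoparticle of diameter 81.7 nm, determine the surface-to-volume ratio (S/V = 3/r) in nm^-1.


Radius r = 81.7/2 = 40.85 nm
S/V = 3 / r = 3 / 40.85
S/V = 0.0734 nm^-1

0.0734


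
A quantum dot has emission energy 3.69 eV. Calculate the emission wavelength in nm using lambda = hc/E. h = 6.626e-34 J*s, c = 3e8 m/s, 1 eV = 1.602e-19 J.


Convert energy: E = 3.69 eV = 3.69 * 1.602e-19 = 5.91138e-19 J
lambda = h*c / E = 6.626e-34 * 3e8 / 5.91138e-19
lambda = 3.36267e-07 m = 336.3 nm

336.3


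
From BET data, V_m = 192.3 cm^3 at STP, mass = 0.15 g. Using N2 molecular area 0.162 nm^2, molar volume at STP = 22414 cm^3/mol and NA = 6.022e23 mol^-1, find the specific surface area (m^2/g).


Number of moles in monolayer = V_m / 22414 = 192.3 / 22414 = 0.00857946
Number of molecules = moles * NA = 0.00857946 * 6.022e23
SA = molecules * sigma / mass
SA = (192.3 / 22414) * 6.022e23 * 0.162e-18 / 0.15
SA = 5579.9 m^2/g

5579.9


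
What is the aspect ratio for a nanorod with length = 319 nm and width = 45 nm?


Aspect ratio AR = length / diameter
AR = 319 / 45
AR = 7.09

7.09


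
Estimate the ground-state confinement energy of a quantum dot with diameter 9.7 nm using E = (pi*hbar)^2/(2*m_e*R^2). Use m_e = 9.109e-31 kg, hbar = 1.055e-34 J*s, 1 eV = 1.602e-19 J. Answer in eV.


Radius R = 9.7/2 = 4.85 nm = 4.85e-09 m
E = (pi * 1.055e-34)^2 / (2 * 9.109e-31 * (4.85e-09)^2)
E(J) = 2.56342e-21
E = E(J) / 1.602e-19 = 0.016 eV

0.016


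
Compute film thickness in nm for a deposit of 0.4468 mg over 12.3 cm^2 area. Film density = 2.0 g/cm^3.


Convert: m = 0.4468 mg = 4.4680e-07 kg, A = 12.3 cm^2 = 1.2300e-03 m^2, rho = 2.0 g/cm^3 = 2000 kg/m^3
t = m / (A * rho)
t = 4.4680e-07 / (1.2300e-03 * 2000)
t = 1.8163e-07 m = 181.6 nm

181.6


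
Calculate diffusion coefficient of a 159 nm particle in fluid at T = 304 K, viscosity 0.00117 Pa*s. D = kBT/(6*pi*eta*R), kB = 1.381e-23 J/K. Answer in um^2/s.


Radius R = 159/2 = 79.5 nm = 7.95e-08 m
D = kB*T / (6*pi*eta*R)
D = 1.381e-23 * 304 / (6 * pi * 0.00117 * 7.95e-08)
D = 2.39449e-12 m^2/s = 2.394 um^2/s

2.394


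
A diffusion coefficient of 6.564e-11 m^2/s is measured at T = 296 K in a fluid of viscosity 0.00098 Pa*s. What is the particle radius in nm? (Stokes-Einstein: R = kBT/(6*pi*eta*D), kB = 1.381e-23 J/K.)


Stokes-Einstein: R = kB*T / (6*pi*eta*D)
R = 1.381e-23 * 296 / (6 * pi * 0.00098 * 6.564e-11)
R = 3.37124e-09 m = 3.37 nm

3.37


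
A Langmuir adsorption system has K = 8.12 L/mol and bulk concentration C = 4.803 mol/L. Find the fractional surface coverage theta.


Langmuir isotherm: theta = K*C / (1 + K*C)
K*C = 8.12 * 4.803 = 39.00036
theta = 39.00036 / (1 + 39.00036) = 39.00036 / 40.00036
theta = 0.975

0.975


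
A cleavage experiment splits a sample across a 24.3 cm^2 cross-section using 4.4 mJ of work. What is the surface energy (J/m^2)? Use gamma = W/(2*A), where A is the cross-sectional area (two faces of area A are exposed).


Convert: A = 24.3 cm^2 = 0.00243 m^2, W = 4.4 mJ = 0.0044 J
Cleaving exposes two faces of area A, so total new surface = 2*A and gamma = W / (2*A)
gamma = 0.0044 / (2 * 0.00243)
gamma = 0.905 J/m^2

0.905


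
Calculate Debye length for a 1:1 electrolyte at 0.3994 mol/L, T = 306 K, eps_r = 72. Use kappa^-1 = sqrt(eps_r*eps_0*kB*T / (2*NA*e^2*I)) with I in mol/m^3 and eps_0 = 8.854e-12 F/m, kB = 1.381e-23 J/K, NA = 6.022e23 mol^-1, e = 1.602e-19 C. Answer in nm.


Ionic strength I = 0.3994 * 1^2 * 1000 = 399.4 mol/m^3
kappa^-1 = sqrt(72 * 8.854e-12 * 1.381e-23 * 306 / (2 * 6.022e23 * (1.602e-19)^2 * 399.4))
kappa^-1 = 0.467 nm

0.467


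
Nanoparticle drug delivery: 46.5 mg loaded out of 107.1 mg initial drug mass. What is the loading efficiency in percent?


Drug loading efficiency = (drug loaded / drug initial) * 100
DLE = 46.5 / 107.1 * 100
DLE = 0.4342 * 100
DLE = 43.42%

43.42


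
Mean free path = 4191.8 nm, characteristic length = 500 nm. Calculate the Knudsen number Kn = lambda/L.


Knudsen number Kn = lambda / L
Kn = 4191.8 / 500
Kn = 8.3836

8.3836


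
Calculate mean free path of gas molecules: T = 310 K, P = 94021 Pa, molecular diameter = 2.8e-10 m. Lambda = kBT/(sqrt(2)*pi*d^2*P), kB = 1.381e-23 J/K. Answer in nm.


Mean free path: lambda = kB*T / (sqrt(2) * pi * d^2 * P)
lambda = 1.381e-23 * 310 / (sqrt(2) * pi * (2.8e-10)^2 * 94021)
lambda = 1.30722e-07 m
lambda = 130.72 nm

130.72


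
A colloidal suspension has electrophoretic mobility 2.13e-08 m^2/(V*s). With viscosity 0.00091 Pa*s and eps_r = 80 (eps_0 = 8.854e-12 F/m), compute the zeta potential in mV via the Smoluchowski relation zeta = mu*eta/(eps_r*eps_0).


Smoluchowski equation: zeta = mu * eta / (eps_r * eps_0)
zeta = 2.13e-08 * 0.00091 / (80 * 8.854e-12)
zeta = 0.027365 V = 27.36 mV

27.36


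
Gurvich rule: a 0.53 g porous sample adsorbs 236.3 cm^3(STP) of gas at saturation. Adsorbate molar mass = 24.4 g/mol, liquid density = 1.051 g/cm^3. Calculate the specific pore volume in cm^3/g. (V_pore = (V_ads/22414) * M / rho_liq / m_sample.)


Moles adsorbed n = V_ads / 22414 = 236.3 / 22414 = 1.054252e-02 mol
Liquid volume V_liq = n * M / rho_liq = 1.054252e-02 * 24.4 / 1.051 = 0.24475 cm^3
Specific pore volume V_pore = V_liq / m_sample = 0.24475 / 0.53
V_pore = 0.4618 cm^3/g

0.4618


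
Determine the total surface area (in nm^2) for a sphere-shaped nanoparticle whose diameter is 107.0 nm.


Radius r = 107.0/2 = 53.5 nm
Surface area SA = 4 * pi * r^2
SA = 4 * pi * (53.5)^2
SA = 35968.09 nm^2

35968.09


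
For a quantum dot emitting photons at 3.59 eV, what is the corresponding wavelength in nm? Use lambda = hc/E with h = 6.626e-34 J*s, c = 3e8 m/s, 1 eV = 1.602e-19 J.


Convert energy: E = 3.59 eV = 3.59 * 1.602e-19 = 5.75118e-19 J
lambda = h*c / E = 6.626e-34 * 3e8 / 5.75118e-19
lambda = 3.45633e-07 m = 345.6 nm

345.6


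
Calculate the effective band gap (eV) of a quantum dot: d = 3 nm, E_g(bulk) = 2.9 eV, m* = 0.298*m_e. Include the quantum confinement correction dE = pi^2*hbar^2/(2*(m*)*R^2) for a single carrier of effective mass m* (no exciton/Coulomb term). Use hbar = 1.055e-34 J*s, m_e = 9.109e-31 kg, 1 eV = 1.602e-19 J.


Radius R = 3/2 nm = 1.5e-09 m
Confinement energy dE = pi^2 * hbar^2 / (2 * m_eff * m_e * R^2)
dE = pi^2 * (1.055e-34)^2 / (2 * 0.298 * 9.109e-31 * (1.5e-09)^2) J, divided by 1.602e-19 J/eV
dE = 0.5614 eV
Total band gap = E_g(bulk) + dE = 2.9 + 0.5614 = 3.4614 eV

3.4614


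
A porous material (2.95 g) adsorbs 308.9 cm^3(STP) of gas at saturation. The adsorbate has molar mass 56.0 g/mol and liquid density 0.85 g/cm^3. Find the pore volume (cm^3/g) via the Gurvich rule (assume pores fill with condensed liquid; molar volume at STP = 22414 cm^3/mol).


Moles adsorbed n = V_ads / 22414 = 308.9 / 22414 = 1.378157e-02 mol
Liquid volume V_liq = n * M / rho_liq = 1.378157e-02 * 56.0 / 0.85 = 0.90796 cm^3
Specific pore volume V_pore = V_liq / m_sample = 0.90796 / 2.95
V_pore = 0.3078 cm^3/g

0.3078


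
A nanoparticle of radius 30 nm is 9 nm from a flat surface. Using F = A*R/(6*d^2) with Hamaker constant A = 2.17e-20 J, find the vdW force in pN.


Convert to SI: R = 30 nm = 3e-08 m, d = 9 nm = 9e-09 m
F = A * R / (6 * d^2)
F = 2.17e-20 * 3e-08 / (6 * (9e-09)^2)
F = 1.33951e-12 N = 1.34 pN

1.34


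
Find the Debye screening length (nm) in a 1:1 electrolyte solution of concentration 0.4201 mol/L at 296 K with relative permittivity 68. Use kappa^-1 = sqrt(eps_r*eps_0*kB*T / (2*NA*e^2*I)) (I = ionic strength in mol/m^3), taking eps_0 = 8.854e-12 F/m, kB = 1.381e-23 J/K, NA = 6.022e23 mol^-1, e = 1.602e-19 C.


Ionic strength I = 0.4201 * 1^2 * 1000 = 420.1 mol/m^3
kappa^-1 = sqrt(68 * 8.854e-12 * 1.381e-23 * 296 / (2 * 6.022e23 * (1.602e-19)^2 * 420.1))
kappa^-1 = 0.435 nm

0.435


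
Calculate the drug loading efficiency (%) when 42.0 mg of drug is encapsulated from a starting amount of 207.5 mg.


Drug loading efficiency = (drug loaded / drug initial) * 100
DLE = 42.0 / 207.5 * 100
DLE = 0.2024 * 100
DLE = 20.24%

20.24


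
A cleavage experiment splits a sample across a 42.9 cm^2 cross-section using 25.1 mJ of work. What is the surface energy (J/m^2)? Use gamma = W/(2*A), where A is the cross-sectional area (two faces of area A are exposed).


Convert: A = 42.9 cm^2 = 0.00429 m^2, W = 25.1 mJ = 0.0251 J
Cleaving exposes two faces of area A, so total new surface = 2*A and gamma = W / (2*A)
gamma = 0.0251 / (2 * 0.00429)
gamma = 2.925 J/m^2

2.925


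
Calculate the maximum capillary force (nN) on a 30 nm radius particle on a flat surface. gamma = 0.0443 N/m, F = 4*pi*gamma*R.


Convert radius: R = 30 nm = 3e-08 m
F = 4 * pi * gamma * R
F = 4 * pi * 0.0443 * 3e-08
F = 1.67007e-08 N = 16.7007 nN

16.7007


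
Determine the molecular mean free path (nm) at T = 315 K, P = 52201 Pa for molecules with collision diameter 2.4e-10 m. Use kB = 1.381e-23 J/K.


Mean free path: lambda = kB*T / (sqrt(2) * pi * d^2 * P)
lambda = 1.381e-23 * 315 / (sqrt(2) * pi * (2.4e-10)^2 * 52201)
lambda = 3.2564e-07 m
lambda = 325.64 nm

325.64


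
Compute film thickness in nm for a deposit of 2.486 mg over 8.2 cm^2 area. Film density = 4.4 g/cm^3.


Convert: m = 2.486 mg = 2.4860e-06 kg, A = 8.2 cm^2 = 8.2000e-04 m^2, rho = 4.4 g/cm^3 = 4400 kg/m^3
t = m / (A * rho)
t = 2.4860e-06 / (8.2000e-04 * 4400)
t = 6.8902e-07 m = 689.0 nm

689.0


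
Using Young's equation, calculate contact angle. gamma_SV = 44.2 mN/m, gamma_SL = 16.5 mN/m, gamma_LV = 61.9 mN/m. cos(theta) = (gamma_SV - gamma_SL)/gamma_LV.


cos(theta) = (gamma_SV - gamma_SL) / gamma_LV
cos(theta) = (44.2 - 16.5) / 61.9
cos(theta) = 0.447496
theta = arccos(0.447496) = 63.42 degrees

63.42


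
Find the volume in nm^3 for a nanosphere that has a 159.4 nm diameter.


Radius r = 159.4/2 = 79.7 nm
Volume V = (4/3) * pi * r^3
V = (4/3) * pi * (79.7)^3
V = 2120623.52 nm^3

2120623.52


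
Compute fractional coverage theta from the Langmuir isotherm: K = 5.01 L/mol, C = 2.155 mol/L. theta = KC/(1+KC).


Langmuir isotherm: theta = K*C / (1 + K*C)
K*C = 5.01 * 2.155 = 10.79655
theta = 10.79655 / (1 + 10.79655) = 10.79655 / 11.79655
theta = 0.9152

0.9152


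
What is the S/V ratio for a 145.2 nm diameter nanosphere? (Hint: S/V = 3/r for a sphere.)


Radius r = 145.2/2 = 72.6 nm
S/V = 3 / r = 3 / 72.6
S/V = 0.0413 nm^-1

0.0413


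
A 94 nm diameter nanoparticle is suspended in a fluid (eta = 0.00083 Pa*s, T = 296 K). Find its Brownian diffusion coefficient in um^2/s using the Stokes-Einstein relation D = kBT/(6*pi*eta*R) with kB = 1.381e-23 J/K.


Radius R = 94/2 = 47 nm = 4.7e-08 m
D = kB*T / (6*pi*eta*R)
D = 1.381e-23 * 296 / (6 * pi * 0.00083 * 4.7e-08)
D = 5.55915e-12 m^2/s = 5.559 um^2/s

5.559


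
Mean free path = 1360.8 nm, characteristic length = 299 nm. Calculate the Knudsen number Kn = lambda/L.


Knudsen number Kn = lambda / L
Kn = 1360.8 / 299
Kn = 4.5512

4.5512


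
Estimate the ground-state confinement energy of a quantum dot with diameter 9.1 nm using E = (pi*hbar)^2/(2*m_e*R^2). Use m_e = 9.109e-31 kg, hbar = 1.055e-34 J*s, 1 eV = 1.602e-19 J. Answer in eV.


Radius R = 9.1/2 = 4.55 nm = 4.55e-09 m
E = (pi * 1.055e-34)^2 / (2 * 9.109e-31 * (4.55e-09)^2)
E(J) = 2.9126e-21
E = E(J) / 1.602e-19 = 0.0182 eV

0.0182


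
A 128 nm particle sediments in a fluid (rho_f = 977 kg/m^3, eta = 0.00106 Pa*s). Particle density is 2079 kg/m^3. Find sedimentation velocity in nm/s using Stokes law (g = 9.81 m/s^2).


Radius R = 128/2 nm = 6.4e-08 m
Density difference = 2079 - 977 = 1102 kg/m^3
v = 2 * R^2 * (rho_p - rho_f) * g / (9 * eta)
v = 2 * (6.4e-08)^2 * 1102 * 9.81 / (9 * 0.00106)
v = 9.28308e-09 m/s = 9.2831 nm/s

9.2831


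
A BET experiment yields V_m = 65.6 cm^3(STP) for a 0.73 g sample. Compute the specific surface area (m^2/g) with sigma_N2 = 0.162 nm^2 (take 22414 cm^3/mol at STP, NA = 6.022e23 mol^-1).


Number of moles in monolayer = V_m / 22414 = 65.6 / 22414 = 0.00292674
Number of molecules = moles * NA = 0.00292674 * 6.022e23
SA = molecules * sigma / mass
SA = (65.6 / 22414) * 6.022e23 * 0.162e-18 / 0.73
SA = 391.1 m^2/g

391.1


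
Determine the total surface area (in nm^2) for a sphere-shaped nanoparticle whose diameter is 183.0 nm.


Radius r = 183.0/2 = 91.5 nm
Surface area SA = 4 * pi * r^2
SA = 4 * pi * (91.5)^2
SA = 105208.8 nm^2

105208.8


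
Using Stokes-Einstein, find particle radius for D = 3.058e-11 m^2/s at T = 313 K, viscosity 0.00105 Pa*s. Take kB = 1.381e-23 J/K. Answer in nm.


Stokes-Einstein: R = kB*T / (6*pi*eta*D)
R = 1.381e-23 * 313 / (6 * pi * 0.00105 * 3.058e-11)
R = 7.14184e-09 m = 7.14 nm

7.14


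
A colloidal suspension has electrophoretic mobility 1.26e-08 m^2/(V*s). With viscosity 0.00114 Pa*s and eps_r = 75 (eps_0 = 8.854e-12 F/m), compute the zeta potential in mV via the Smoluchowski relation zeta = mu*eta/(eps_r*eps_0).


Smoluchowski equation: zeta = mu * eta / (eps_r * eps_0)
zeta = 1.26e-08 * 0.00114 / (75 * 8.854e-12)
zeta = 0.021631 V = 21.63 mV

21.63


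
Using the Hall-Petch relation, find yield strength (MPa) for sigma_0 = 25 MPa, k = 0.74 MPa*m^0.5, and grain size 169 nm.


d = 169 nm = 1.69e-07 m
sqrt(d) = 0.0004110961
Hall-Petch contribution = k / sqrt(d) = 0.74 / 0.0004110961 = 1800.1 MPa
sigma = sigma_0 + k/sqrt(d) = 25 + 1800.1 = 1825.1 MPa

1825.1


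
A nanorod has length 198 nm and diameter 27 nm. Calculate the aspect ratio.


Aspect ratio AR = length / diameter
AR = 198 / 27
AR = 7.33

7.33


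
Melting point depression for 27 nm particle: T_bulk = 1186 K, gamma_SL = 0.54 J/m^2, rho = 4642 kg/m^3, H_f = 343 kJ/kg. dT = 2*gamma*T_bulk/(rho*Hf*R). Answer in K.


Radius R = 27/2 = 13.5 nm = 1.35e-08 m
Convert H_f = 343 kJ/kg = 343000 J/kg
dT = 2 * gamma_SL * T_bulk / (rho * H_f * R)
dT = 2 * 0.54 * 1186 / (4642 * 343000 * 1.35e-08)
dT = 59.6 K

59.6


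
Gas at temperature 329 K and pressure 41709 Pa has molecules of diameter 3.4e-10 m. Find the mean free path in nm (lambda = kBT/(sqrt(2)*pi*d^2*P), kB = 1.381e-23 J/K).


Mean free path: lambda = kB*T / (sqrt(2) * pi * d^2 * P)
lambda = 1.381e-23 * 329 / (sqrt(2) * pi * (3.4e-10)^2 * 41709)
lambda = 2.12098e-07 m
lambda = 212.1 nm

212.1


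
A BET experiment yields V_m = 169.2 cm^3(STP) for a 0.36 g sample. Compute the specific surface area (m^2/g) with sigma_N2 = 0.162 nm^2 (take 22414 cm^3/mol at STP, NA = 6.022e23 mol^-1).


Number of moles in monolayer = V_m / 22414 = 169.2 / 22414 = 0.00754885
Number of molecules = moles * NA = 0.00754885 * 6.022e23
SA = molecules * sigma / mass
SA = (169.2 / 22414) * 6.022e23 * 0.162e-18 / 0.36
SA = 2045.7 m^2/g

2045.7


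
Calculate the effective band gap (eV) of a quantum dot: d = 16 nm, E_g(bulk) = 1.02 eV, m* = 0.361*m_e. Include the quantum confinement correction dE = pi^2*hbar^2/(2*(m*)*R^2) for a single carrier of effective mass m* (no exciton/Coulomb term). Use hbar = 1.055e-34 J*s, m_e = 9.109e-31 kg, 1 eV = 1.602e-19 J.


Radius R = 16/2 nm = 8e-09 m
Confinement energy dE = pi^2 * hbar^2 / (2 * m_eff * m_e * R^2)
dE = pi^2 * (1.055e-34)^2 / (2 * 0.361 * 9.109e-31 * (8e-09)^2) J, divided by 1.602e-19 J/eV
dE = 0.0163 eV
Total band gap = E_g(bulk) + dE = 1.02 + 0.0163 = 1.0363 eV

1.0363


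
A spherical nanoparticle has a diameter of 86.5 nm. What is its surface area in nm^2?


Radius r = 86.5/2 = 43.25 nm
Surface area SA = 4 * pi * r^2
SA = 4 * pi * (43.25)^2
SA = 23506.18 nm^2

23506.18


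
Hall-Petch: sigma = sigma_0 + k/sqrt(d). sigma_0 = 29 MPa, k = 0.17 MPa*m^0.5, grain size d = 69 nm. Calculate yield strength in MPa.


d = 69 nm = 6.9e-08 m
sqrt(d) = 0.0002626785
Hall-Petch contribution = k / sqrt(d) = 0.17 / 0.0002626785 = 647.2 MPa
sigma = sigma_0 + k/sqrt(d) = 29 + 647.2 = 676.2 MPa

676.2


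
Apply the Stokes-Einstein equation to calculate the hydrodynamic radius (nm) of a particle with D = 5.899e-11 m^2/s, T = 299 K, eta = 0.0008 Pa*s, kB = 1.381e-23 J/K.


Stokes-Einstein: R = kB*T / (6*pi*eta*D)
R = 1.381e-23 * 299 / (6 * pi * 0.0008 * 5.899e-11)
R = 4.6419e-09 m = 4.64 nm

4.64


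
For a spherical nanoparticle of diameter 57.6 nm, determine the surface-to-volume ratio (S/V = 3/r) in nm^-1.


Radius r = 57.6/2 = 28.8 nm
S/V = 3 / r = 3 / 28.8
S/V = 0.1042 nm^-1

0.1042


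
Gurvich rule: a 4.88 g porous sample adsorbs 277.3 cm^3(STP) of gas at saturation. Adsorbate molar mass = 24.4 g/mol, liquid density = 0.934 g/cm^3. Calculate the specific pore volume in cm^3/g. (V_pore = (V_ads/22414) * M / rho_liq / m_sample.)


Moles adsorbed n = V_ads / 22414 = 277.3 / 22414 = 1.237173e-02 mol
Liquid volume V_liq = n * M / rho_liq = 1.237173e-02 * 24.4 / 0.934 = 0.32320 cm^3
Specific pore volume V_pore = V_liq / m_sample = 0.32320 / 4.88
V_pore = 0.0662 cm^3/g

0.0662


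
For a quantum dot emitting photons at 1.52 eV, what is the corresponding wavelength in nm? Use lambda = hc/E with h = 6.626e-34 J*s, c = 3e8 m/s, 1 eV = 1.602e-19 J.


Convert energy: E = 1.52 eV = 1.52 * 1.602e-19 = 2.43504e-19 J
lambda = h*c / E = 6.626e-34 * 3e8 / 2.43504e-19
lambda = 8.16332e-07 m = 816.3 nm

816.3


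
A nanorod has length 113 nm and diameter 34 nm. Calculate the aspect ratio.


Aspect ratio AR = length / diameter
AR = 113 / 34
AR = 3.32

3.32


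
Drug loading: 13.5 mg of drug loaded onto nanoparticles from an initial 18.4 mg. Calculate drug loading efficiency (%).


Drug loading efficiency = (drug loaded / drug initial) * 100
DLE = 13.5 / 18.4 * 100
DLE = 0.7337 * 100
DLE = 73.37%

73.37


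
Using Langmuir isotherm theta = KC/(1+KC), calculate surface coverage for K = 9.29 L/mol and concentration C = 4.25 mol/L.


Langmuir isotherm: theta = K*C / (1 + K*C)
K*C = 9.29 * 4.25 = 39.4825
theta = 39.4825 / (1 + 39.4825) = 39.4825 / 40.4825
theta = 0.9753

0.9753


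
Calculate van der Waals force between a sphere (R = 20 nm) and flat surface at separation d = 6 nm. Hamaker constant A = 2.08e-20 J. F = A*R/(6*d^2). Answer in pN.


Convert to SI: R = 20 nm = 2e-08 m, d = 6 nm = 6e-09 m
F = A * R / (6 * d^2)
F = 2.08e-20 * 2e-08 / (6 * (6e-09)^2)
F = 1.92593e-12 N = 1.926 pN

1.926


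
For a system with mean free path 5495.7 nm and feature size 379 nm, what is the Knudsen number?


Knudsen number Kn = lambda / L
Kn = 5495.7 / 379
Kn = 14.5005

14.5005


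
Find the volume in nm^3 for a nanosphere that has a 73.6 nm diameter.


Radius r = 73.6/2 = 36.8 nm
Volume V = (4/3) * pi * r^3
V = (4/3) * pi * (36.8)^3
V = 208752.68 nm^3

208752.68


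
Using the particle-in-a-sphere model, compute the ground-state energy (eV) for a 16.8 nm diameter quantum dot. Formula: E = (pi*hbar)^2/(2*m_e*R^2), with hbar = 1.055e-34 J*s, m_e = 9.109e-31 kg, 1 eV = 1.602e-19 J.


Radius R = 16.8/2 = 8.4 nm = 8.4e-09 m
E = (pi * 1.055e-34)^2 / (2 * 9.109e-31 * (8.4e-09)^2)
E(J) = 8.54566e-22
E = E(J) / 1.602e-19 = 0.0053 eV

0.0053


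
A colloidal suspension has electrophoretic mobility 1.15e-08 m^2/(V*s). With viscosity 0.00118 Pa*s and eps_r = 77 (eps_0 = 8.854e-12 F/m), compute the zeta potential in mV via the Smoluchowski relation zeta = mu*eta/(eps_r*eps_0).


Smoluchowski equation: zeta = mu * eta / (eps_r * eps_0)
zeta = 1.15e-08 * 0.00118 / (77 * 8.854e-12)
zeta = 0.019904 V = 19.9 mV

19.9


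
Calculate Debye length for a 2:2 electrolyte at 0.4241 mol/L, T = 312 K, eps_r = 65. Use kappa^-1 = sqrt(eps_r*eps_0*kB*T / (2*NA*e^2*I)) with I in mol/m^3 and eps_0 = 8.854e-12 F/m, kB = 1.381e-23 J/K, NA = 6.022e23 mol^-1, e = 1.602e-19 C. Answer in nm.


Ionic strength I = 0.4241 * 2^2 * 1000 = 1696.4 mol/m^3
kappa^-1 = sqrt(65 * 8.854e-12 * 1.381e-23 * 312 / (2 * 6.022e23 * (1.602e-19)^2 * 1696.4))
kappa^-1 = 0.217 nm

0.217


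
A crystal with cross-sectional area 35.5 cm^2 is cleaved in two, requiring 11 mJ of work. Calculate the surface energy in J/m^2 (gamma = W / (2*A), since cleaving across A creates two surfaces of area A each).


Convert: A = 35.5 cm^2 = 0.00355 m^2, W = 11 mJ = 0.011 J
Cleaving exposes two faces of area A, so total new surface = 2*A and gamma = W / (2*A)
gamma = 0.011 / (2 * 0.00355)
gamma = 1.549 J/m^2

1.549


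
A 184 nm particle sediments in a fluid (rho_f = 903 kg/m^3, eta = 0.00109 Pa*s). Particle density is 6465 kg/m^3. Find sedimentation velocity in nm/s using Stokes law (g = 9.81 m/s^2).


Radius R = 184/2 nm = 9.2e-08 m
Density difference = 6465 - 903 = 5562 kg/m^3
v = 2 * R^2 * (rho_p - rho_f) * g / (9 * eta)
v = 2 * (9.2e-08)^2 * 5562 * 9.81 / (9 * 0.00109)
v = 9.41535e-08 m/s = 94.1535 nm/s

94.1535


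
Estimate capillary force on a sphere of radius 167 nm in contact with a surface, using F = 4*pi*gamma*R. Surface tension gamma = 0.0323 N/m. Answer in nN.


Convert radius: R = 167 nm = 1.67e-07 m
F = 4 * pi * gamma * R
F = 4 * pi * 0.0323 * 1.67e-07
F = 6.77843e-08 N = 67.7843 nN

67.7843


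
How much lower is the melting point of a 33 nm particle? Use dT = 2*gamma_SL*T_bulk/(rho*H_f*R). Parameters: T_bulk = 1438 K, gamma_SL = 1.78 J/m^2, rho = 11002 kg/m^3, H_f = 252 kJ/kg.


Radius R = 33/2 = 16.5 nm = 1.65e-08 m
Convert H_f = 252 kJ/kg = 252000 J/kg
dT = 2 * gamma_SL * T_bulk / (rho * H_f * R)
dT = 2 * 1.78 * 1438 / (11002 * 252000 * 1.65e-08)
dT = 111.9 K

111.9


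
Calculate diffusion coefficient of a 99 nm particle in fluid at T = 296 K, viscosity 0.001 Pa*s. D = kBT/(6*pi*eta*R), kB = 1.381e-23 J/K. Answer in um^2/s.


Radius R = 99/2 = 49.5 nm = 4.95e-08 m
D = kB*T / (6*pi*eta*R)
D = 1.381e-23 * 296 / (6 * pi * 0.001 * 4.95e-08)
D = 4.38106e-12 m^2/s = 4.381 um^2/s

4.381


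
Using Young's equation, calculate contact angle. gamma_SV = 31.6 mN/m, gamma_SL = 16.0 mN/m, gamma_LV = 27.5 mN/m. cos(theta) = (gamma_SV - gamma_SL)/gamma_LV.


cos(theta) = (gamma_SV - gamma_SL) / gamma_LV
cos(theta) = (31.6 - 16.0) / 27.5
cos(theta) = 0.567273
theta = arccos(0.567273) = 55.44 degrees

55.44


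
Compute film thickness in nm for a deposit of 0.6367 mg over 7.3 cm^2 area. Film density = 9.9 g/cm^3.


Convert: m = 0.6367 mg = 6.3670e-07 kg, A = 7.3 cm^2 = 7.3000e-04 m^2, rho = 9.9 g/cm^3 = 9900 kg/m^3
t = m / (A * rho)
t = 6.3670e-07 / (7.3000e-04 * 9900)
t = 8.8100e-08 m = 88.1 nm

88.1


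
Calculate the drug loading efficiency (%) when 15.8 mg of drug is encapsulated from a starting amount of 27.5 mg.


Drug loading efficiency = (drug loaded / drug initial) * 100
DLE = 15.8 / 27.5 * 100
DLE = 0.5745 * 100
DLE = 57.45%

57.45


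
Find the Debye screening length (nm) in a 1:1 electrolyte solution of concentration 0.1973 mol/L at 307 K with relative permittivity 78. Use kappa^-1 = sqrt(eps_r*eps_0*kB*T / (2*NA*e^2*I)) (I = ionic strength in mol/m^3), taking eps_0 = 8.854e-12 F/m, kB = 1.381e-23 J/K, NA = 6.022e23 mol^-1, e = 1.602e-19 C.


Ionic strength I = 0.1973 * 1^2 * 1000 = 197.3 mol/m^3
kappa^-1 = sqrt(78 * 8.854e-12 * 1.381e-23 * 307 / (2 * 6.022e23 * (1.602e-19)^2 * 197.3))
kappa^-1 = 0.693 nm

0.693


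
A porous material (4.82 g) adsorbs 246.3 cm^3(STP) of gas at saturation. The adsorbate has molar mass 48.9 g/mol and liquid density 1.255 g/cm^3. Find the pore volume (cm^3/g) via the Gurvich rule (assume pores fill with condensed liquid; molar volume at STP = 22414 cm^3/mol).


Moles adsorbed n = V_ads / 22414 = 246.3 / 22414 = 1.098867e-02 mol
Liquid volume V_liq = n * M / rho_liq = 1.098867e-02 * 48.9 / 1.255 = 0.42816 cm^3
Specific pore volume V_pore = V_liq / m_sample = 0.42816 / 4.82
V_pore = 0.0888 cm^3/g

0.0888


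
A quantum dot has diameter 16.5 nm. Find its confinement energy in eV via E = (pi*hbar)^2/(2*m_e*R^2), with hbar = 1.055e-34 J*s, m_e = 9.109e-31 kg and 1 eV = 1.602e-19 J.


Radius R = 16.5/2 = 8.25 nm = 8.25e-09 m
E = (pi * 1.055e-34)^2 / (2 * 9.109e-31 * (8.25e-09)^2)
E(J) = 8.85923e-22
E = E(J) / 1.602e-19 = 0.0055 eV

0.0055


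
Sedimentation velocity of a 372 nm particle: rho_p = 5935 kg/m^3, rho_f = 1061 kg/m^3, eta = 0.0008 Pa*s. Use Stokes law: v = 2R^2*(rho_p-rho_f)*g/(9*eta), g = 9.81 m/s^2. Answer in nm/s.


Radius R = 372/2 nm = 1.86e-07 m
Density difference = 5935 - 1061 = 4874 kg/m^3
v = 2 * R^2 * (rho_p - rho_f) * g / (9 * eta)
v = 2 * (1.86e-07)^2 * 4874 * 9.81 / (9 * 0.0008)
v = 4.59492e-07 m/s = 459.492 nm/s

459.492


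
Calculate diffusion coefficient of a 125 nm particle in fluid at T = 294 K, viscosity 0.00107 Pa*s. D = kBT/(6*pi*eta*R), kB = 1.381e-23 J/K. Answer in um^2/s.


Radius R = 125/2 = 62.5 nm = 6.25e-08 m
D = kB*T / (6*pi*eta*R)
D = 1.381e-23 * 294 / (6 * pi * 0.00107 * 6.25e-08)
D = 3.22089e-12 m^2/s = 3.221 um^2/s

3.221


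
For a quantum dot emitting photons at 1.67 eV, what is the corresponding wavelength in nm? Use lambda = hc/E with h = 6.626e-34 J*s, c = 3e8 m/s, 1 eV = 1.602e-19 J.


Convert energy: E = 1.67 eV = 1.67 * 1.602e-19 = 2.67534e-19 J
lambda = h*c / E = 6.626e-34 * 3e8 / 2.67534e-19
lambda = 7.43008e-07 m = 743.0 nm

743.0


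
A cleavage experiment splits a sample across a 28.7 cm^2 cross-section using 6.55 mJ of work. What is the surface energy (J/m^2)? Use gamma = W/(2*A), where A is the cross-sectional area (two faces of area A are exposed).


Convert: A = 28.7 cm^2 = 0.00287 m^2, W = 6.55 mJ = 0.00655 J
Cleaving exposes two faces of area A, so total new surface = 2*A and gamma = W / (2*A)
gamma = 0.00655 / (2 * 0.00287)
gamma = 1.141 J/m^2

1.141


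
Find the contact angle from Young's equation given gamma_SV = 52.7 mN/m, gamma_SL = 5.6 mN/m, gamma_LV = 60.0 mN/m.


cos(theta) = (gamma_SV - gamma_SL) / gamma_LV
cos(theta) = (52.7 - 5.6) / 60.0
cos(theta) = 0.785
theta = arccos(0.785) = 38.28 degrees

38.28


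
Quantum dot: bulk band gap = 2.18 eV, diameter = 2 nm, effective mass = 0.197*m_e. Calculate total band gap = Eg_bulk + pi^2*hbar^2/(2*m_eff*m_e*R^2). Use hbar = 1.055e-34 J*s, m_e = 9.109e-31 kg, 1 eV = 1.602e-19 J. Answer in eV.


Radius R = 2/2 nm = 1e-09 m
Confinement energy dE = pi^2 * hbar^2 / (2 * m_eff * m_e * R^2)
dE = pi^2 * (1.055e-34)^2 / (2 * 0.197 * 9.109e-31 * (1e-09)^2) J, divided by 1.602e-19 J/eV
dE = 1.9106 eV
Total band gap = E_g(bulk) + dE = 2.18 + 1.9106 = 4.0906 eV

4.0906


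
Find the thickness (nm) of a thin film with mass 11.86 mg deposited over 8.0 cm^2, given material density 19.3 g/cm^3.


Convert: m = 11.86 mg = 1.1860e-05 kg, A = 8.0 cm^2 = 8.0000e-04 m^2, rho = 19.3 g/cm^3 = 19300 kg/m^3
t = m / (A * rho)
t = 1.1860e-05 / (8.0000e-04 * 19300)
t = 7.6813e-07 m = 768.1 nm

768.1


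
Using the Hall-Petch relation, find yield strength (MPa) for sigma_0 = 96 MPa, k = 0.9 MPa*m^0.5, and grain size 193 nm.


d = 193 nm = 1.93e-07 m
sqrt(d) = 0.0004393177
Hall-Petch contribution = k / sqrt(d) = 0.9 / 0.0004393177 = 2048.6 MPa
sigma = sigma_0 + k/sqrt(d) = 96 + 2048.6 = 2144.6 MPa

2144.6


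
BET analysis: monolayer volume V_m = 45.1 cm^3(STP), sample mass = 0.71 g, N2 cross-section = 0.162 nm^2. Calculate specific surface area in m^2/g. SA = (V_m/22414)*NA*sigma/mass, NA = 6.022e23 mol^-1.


Number of moles in monolayer = V_m / 22414 = 45.1 / 22414 = 0.00201214
Number of molecules = moles * NA = 0.00201214 * 6.022e23
SA = molecules * sigma / mass
SA = (45.1 / 22414) * 6.022e23 * 0.162e-18 / 0.71
SA = 276.5 m^2/g

276.5


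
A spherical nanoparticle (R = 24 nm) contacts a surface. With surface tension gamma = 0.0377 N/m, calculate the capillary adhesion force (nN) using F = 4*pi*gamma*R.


Convert radius: R = 24 nm = 2.4e-08 m
F = 4 * pi * gamma * R
F = 4 * pi * 0.0377 * 2.4e-08
F = 1.13701e-08 N = 11.3701 nN

11.3701


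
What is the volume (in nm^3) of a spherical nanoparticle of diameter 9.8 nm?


Radius r = 9.8/2 = 4.9 nm
Volume V = (4/3) * pi * r^3
V = (4/3) * pi * (4.9)^3
V = 492.81 nm^3

492.81


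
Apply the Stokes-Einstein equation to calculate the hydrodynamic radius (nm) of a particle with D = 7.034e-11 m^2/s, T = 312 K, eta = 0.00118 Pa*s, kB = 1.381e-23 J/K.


Stokes-Einstein: R = kB*T / (6*pi*eta*D)
R = 1.381e-23 * 312 / (6 * pi * 0.00118 * 7.034e-11)
R = 2.75399e-09 m = 2.75 nm

2.75


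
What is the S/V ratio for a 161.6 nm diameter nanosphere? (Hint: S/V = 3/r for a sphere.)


Radius r = 161.6/2 = 80.8 nm
S/V = 3 / r = 3 / 80.8
S/V = 0.0371 nm^-1

0.0371


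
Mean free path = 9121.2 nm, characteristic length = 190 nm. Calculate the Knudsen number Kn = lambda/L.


Knudsen number Kn = lambda / L
Kn = 9121.2 / 190
Kn = 48.0063

48.0063


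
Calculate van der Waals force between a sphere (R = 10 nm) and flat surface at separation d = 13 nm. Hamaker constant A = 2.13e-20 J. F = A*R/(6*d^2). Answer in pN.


Convert to SI: R = 10 nm = 1e-08 m, d = 13 nm = 1.3e-08 m
F = A * R / (6 * d^2)
F = 2.13e-20 * 1e-08 / (6 * (1.3e-08)^2)
F = 2.10059e-13 N = 0.21 pN

0.21


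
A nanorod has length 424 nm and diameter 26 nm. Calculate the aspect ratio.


Aspect ratio AR = length / diameter
AR = 424 / 26
AR = 16.31

16.31


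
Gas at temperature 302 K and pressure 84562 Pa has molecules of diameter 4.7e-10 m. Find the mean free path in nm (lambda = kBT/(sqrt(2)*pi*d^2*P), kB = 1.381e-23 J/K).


Mean free path: lambda = kB*T / (sqrt(2) * pi * d^2 * P)
lambda = 1.381e-23 * 302 / (sqrt(2) * pi * (4.7e-10)^2 * 84562)
lambda = 5.02533e-08 m
lambda = 50.25 nm

50.25


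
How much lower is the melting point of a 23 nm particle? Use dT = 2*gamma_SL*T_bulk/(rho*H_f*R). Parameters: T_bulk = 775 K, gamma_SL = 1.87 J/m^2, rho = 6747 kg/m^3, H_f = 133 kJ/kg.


Radius R = 23/2 = 11.5 nm = 1.15e-08 m
Convert H_f = 133 kJ/kg = 133000 J/kg
dT = 2 * gamma_SL * T_bulk / (rho * H_f * R)
dT = 2 * 1.87 * 775 / (6747 * 133000 * 1.15e-08)
dT = 280.9 K

280.9


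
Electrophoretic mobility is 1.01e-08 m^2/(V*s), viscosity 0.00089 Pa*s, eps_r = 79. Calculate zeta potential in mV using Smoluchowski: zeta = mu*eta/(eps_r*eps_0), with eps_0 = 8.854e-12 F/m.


Smoluchowski equation: zeta = mu * eta / (eps_r * eps_0)
zeta = 1.01e-08 * 0.00089 / (79 * 8.854e-12)
zeta = 0.012851 V = 12.85 mV

12.85


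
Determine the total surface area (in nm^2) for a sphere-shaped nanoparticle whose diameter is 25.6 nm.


Radius r = 25.6/2 = 12.8 nm
Surface area SA = 4 * pi * r^2
SA = 4 * pi * (12.8)^2
SA = 2058.87 nm^2

2058.87


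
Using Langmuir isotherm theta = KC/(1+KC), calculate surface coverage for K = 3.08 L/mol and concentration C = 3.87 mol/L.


Langmuir isotherm: theta = K*C / (1 + K*C)
K*C = 3.08 * 3.87 = 11.9196
theta = 11.9196 / (1 + 11.9196) = 11.9196 / 12.9196
theta = 0.9226

0.9226


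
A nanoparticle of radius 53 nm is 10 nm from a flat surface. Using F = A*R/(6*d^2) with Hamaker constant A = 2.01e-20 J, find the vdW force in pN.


Convert to SI: R = 53 nm = 5.3e-08 m, d = 10 nm = 1e-08 m
F = A * R / (6 * d^2)
F = 2.01e-20 * 5.3e-08 / (6 * (1e-08)^2)
F = 1.7755e-12 N = 1.776 pN

1.776


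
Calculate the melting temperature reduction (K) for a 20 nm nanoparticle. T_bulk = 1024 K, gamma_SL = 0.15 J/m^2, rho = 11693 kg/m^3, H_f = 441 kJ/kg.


Radius R = 20/2 = 10 nm = 1e-08 m
Convert H_f = 441 kJ/kg = 441000 J/kg
dT = 2 * gamma_SL * T_bulk / (rho * H_f * R)
dT = 2 * 0.15 * 1024 / (11693 * 441000 * 1e-08)
dT = 6.0 K

6.0


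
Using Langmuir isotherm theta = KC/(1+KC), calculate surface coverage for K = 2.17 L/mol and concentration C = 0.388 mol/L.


Langmuir isotherm: theta = K*C / (1 + K*C)
K*C = 2.17 * 0.388 = 0.84196
theta = 0.84196 / (1 + 0.84196) = 0.84196 / 1.84196
theta = 0.4571

0.4571


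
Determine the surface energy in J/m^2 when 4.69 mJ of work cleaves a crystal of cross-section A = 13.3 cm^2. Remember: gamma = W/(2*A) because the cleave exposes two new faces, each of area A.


Convert: A = 13.3 cm^2 = 0.00133 m^2, W = 4.69 mJ = 0.00469 J
Cleaving exposes two faces of area A, so total new surface = 2*A and gamma = W / (2*A)
gamma = 0.00469 / (2 * 0.00133)
gamma = 1.763 J/m^2

1.763


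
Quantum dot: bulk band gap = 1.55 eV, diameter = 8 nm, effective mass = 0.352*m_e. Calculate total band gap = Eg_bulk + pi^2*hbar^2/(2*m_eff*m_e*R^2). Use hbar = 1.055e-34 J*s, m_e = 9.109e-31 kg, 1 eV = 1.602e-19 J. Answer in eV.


Radius R = 8/2 nm = 4e-09 m
Confinement energy dE = pi^2 * hbar^2 / (2 * m_eff * m_e * R^2)
dE = pi^2 * (1.055e-34)^2 / (2 * 0.352 * 9.109e-31 * (4e-09)^2) J, divided by 1.602e-19 J/eV
dE = 0.0668 eV
Total band gap = E_g(bulk) + dE = 1.55 + 0.0668 = 1.6168 eV

1.6168


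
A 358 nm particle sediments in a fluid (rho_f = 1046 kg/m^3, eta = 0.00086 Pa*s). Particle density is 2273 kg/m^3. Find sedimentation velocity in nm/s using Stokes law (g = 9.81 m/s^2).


Radius R = 358/2 nm = 1.79e-07 m
Density difference = 2273 - 1046 = 1227 kg/m^3
v = 2 * R^2 * (rho_p - rho_f) * g / (9 * eta)
v = 2 * (1.79e-07)^2 * 1227 * 9.81 / (9 * 0.00086)
v = 9.96572e-08 m/s = 99.6572 nm/s

99.6572


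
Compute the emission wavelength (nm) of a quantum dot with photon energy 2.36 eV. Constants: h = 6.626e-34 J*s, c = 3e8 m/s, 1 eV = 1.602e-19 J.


Convert energy: E = 2.36 eV = 2.36 * 1.602e-19 = 3.78072e-19 J
lambda = h*c / E = 6.626e-34 * 3e8 / 3.78072e-19
lambda = 5.25773e-07 m = 525.8 nm

525.8


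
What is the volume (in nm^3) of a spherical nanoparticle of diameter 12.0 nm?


Radius r = 12.0/2 = 6 nm
Volume V = (4/3) * pi * r^3
V = (4/3) * pi * (6)^3
V = 904.78 nm^3

904.78


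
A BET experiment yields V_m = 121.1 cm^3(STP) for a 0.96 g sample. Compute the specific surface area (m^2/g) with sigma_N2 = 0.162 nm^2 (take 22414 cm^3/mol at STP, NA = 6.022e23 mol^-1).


Number of moles in monolayer = V_m / 22414 = 121.1 / 22414 = 0.00540287
Number of molecules = moles * NA = 0.00540287 * 6.022e23
SA = molecules * sigma / mass
SA = (121.1 / 22414) * 6.022e23 * 0.162e-18 / 0.96
SA = 549.0 m^2/g

549.0


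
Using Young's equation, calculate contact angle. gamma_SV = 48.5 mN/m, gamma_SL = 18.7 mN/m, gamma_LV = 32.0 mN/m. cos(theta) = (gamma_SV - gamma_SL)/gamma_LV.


cos(theta) = (gamma_SV - gamma_SL) / gamma_LV
cos(theta) = (48.5 - 18.7) / 32.0
cos(theta) = 0.93125
theta = arccos(0.93125) = 21.37 degrees

21.37


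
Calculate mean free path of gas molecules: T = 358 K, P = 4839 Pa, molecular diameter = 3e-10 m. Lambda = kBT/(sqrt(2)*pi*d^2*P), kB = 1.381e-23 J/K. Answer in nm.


Mean free path: lambda = kB*T / (sqrt(2) * pi * d^2 * P)
lambda = 1.381e-23 * 358 / (sqrt(2) * pi * (3e-10)^2 * 4839)
lambda = 2.55513e-06 m
lambda = 2555.13 nm

2555.13


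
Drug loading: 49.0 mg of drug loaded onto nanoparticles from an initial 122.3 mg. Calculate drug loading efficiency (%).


Drug loading efficiency = (drug loaded / drug initial) * 100
DLE = 49.0 / 122.3 * 100
DLE = 0.4007 * 100
DLE = 40.07%

40.07


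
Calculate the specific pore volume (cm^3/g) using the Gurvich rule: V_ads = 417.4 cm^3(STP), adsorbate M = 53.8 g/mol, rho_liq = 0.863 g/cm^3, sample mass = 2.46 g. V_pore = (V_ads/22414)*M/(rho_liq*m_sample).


Moles adsorbed n = V_ads / 22414 = 417.4 / 22414 = 1.862229e-02 mol
Liquid volume V_liq = n * M / rho_liq = 1.862229e-02 * 53.8 / 0.863 = 1.16093 cm^3
Specific pore volume V_pore = V_liq / m_sample = 1.16093 / 2.46
V_pore = 0.4719 cm^3/g

0.4719


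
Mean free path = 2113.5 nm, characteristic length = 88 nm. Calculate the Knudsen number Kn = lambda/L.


Knudsen number Kn = lambda / L
Kn = 2113.5 / 88
Kn = 24.017

24.017


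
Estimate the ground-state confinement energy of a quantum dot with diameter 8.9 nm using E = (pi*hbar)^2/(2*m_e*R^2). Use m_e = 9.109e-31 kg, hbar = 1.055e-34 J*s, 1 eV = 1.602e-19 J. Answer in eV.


Radius R = 8.9/2 = 4.45 nm = 4.45e-09 m
E = (pi * 1.055e-34)^2 / (2 * 9.109e-31 * (4.45e-09)^2)
E(J) = 3.04498e-21
E = E(J) / 1.602e-19 = 0.019 eV

0.019


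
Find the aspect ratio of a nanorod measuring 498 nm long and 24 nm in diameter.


Aspect ratio AR = length / diameter
AR = 498 / 24
AR = 20.75

20.75


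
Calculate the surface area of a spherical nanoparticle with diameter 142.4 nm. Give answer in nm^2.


Radius r = 142.4/2 = 71.2 nm
Surface area SA = 4 * pi * r^2
SA = 4 * pi * (71.2)^2
SA = 63704.46 nm^2

63704.46


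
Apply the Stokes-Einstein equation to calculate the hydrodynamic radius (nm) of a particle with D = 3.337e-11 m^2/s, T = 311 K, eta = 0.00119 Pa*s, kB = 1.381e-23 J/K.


Stokes-Einstein: R = kB*T / (6*pi*eta*D)
R = 1.381e-23 * 311 / (6 * pi * 0.00119 * 3.337e-11)
R = 5.73786e-09 m = 5.74 nm

5.74


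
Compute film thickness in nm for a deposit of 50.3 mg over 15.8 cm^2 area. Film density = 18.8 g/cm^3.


Convert: m = 50.3 mg = 5.0300e-05 kg, A = 15.8 cm^2 = 1.5800e-03 m^2, rho = 18.8 g/cm^3 = 18800 kg/m^3
t = m / (A * rho)
t = 5.0300e-05 / (1.5800e-03 * 18800)
t = 1.6934e-06 m = 1693.4 nm

1693.4


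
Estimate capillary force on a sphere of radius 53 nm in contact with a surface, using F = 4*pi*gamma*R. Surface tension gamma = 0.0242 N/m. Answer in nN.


Convert radius: R = 53 nm = 5.3e-08 m
F = 4 * pi * gamma * R
F = 4 * pi * 0.0242 * 5.3e-08
F = 1.61176e-08 N = 16.1176 nN

16.1176


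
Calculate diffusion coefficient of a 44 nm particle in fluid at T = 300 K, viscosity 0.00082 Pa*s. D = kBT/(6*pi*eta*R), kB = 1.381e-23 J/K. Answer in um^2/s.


Radius R = 44/2 = 22 nm = 2.2e-08 m
D = kB*T / (6*pi*eta*R)
D = 1.381e-23 * 300 / (6 * pi * 0.00082 * 2.2e-08)
D = 1.21836e-11 m^2/s = 12.184 um^2/s

12.184


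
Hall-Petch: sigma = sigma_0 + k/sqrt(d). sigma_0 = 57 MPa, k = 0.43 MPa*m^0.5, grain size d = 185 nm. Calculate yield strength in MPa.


d = 185 nm = 1.85e-07 m
sqrt(d) = 0.0004301163
Hall-Petch contribution = k / sqrt(d) = 0.43 / 0.0004301163 = 999.7 MPa
sigma = sigma_0 + k/sqrt(d) = 57 + 999.7 = 1056.7 MPa

1056.7
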